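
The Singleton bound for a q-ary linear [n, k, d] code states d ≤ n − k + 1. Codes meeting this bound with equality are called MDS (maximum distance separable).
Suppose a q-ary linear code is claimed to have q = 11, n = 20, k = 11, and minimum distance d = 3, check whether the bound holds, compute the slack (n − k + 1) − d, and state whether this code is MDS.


Singleton RHS = n − k + 1 = 10, slack = 7, bound satisfied, not MDS.

Singleton bound: d ≤ n − k + 1.
Here n = 20, k = 11, so n − k + 1 = 10.
Given d = 3, check d ≤ 10: YES.
Slack = (n − k + 1) − d = 7.
The code is NOT MDS (slack = 7 > 0).
Description: the claimed parameters are [20, 11, 3]_11; such a code would be non-MDS.


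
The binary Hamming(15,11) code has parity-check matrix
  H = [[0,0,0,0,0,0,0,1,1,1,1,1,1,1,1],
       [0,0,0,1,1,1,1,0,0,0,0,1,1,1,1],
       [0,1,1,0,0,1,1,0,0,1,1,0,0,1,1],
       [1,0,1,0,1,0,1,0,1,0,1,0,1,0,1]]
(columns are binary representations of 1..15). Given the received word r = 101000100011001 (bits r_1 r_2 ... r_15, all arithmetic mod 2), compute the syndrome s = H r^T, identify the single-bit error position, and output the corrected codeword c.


s = (1, 1, 0, 1)^T, error position = 13, corrected codeword c = 101000100011101

Compute s = H r^T mod 2 one row at a time:
  s_1 = 0 + 0 + 0 + 1 + 1 + 0 + 0 + 1 = 3 ≡ 1 (mod 2).
  s_2 = 0 + 0 + 0 + 1 + 1 + 0 + 0 + 1 = 3 ≡ 1 (mod 2).
  s_3 = 0 + 1 + 0 + 1 + 0 + 1 + 0 + 1 = 4 ≡ 0 (mod 2).
  s_4 = 1 + 1 + 0 + 1 + 0 + 1 + 0 + 1 = 5 ≡ 1 (mod 2).
s = (1, 1, 0, 1)^T — this equals column 13 of H (binary 1101), so error is at position 13.
Correct: flip bit 13 of r = 101000100011001 to get c = 101000100011101.


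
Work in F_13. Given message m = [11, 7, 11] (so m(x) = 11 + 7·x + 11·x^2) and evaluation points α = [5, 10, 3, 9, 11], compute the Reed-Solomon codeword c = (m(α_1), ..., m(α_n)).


c = [9, 11, 1, 3, 2]

Message polynomial: m(x) = 11 + 7·x + 11·x^2 (mod 13).
For each evaluation point α_i, compute m(α_i) mod 13:
  α_1 = 5: Horner steps 11 → 10 → 9, so m(5) = 9.
  α_2 = 10: Horner steps 11 → 0 → 11, so m(10) = 11.
  α_3 = 3: Horner steps 11 → 1 → 1, so m(3) = 1.
  α_4 = 9: Horner steps 11 → 2 → 3, so m(9) = 3.
  α_5 = 11: Horner steps 11 → 11 → 2, so m(11) = 2.
Codeword c = [9, 11, 1, 3, 2] ∈ F_13^5.


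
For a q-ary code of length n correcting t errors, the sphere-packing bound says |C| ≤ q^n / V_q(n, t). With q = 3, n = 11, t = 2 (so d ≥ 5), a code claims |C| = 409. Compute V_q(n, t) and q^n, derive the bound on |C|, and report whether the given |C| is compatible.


V_q(n, t) = 243, q^n = 177147, Hamming bound = 729, |C| = 409 ≤ bound (satisfied).

Step 1: Compute V_q(n, t) = Σ_{j=0}^2 C(n, j) (q−1)^j.
  j = 0: C(11,0)·(2)^0 = 1·1 = 1.
  j = 1: C(11,1)·(2)^1 = 11·2 = 22.
  j = 2: C(11,2)·(2)^2 = 55·4 = 220.
  V_q(n, t) = 1 + 22 + 220 = 243.
Step 2: q^n = 3^11 = 177147.
Step 3: Hamming bound ⌊q^n / V_q(n,t)⌋ = ⌊177147/243⌋ = 729.
Step 4: Compare |C| = 409 to 729: satisfied.
The claimed |C| lies below the Hamming bound.


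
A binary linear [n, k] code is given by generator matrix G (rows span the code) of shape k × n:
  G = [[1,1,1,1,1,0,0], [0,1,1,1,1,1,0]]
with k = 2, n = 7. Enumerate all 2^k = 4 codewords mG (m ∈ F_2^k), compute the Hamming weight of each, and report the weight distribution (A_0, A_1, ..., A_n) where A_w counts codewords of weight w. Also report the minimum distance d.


Weight distribution: A_0 = 1, A_2 = 1, A_5 = 2. Minimum distance d = 2.

Enumerate all 2^2 = 4 messages m ∈ F_2^2.
For each, compute codeword c = mG in F_2^7, then tally its weight.
  m = 00 → c = 0000000, weight = 0.
  m = 10 → c = 1111100, weight = 5.
  m = 01 → c = 0111110, weight = 5.
  m = 11 → c = 1000010, weight = 2.
Tally weights:
  weight 0: 1 codewords.
  weight 2: 1 codewords.
  weight 5: 2 codewords.
Minimum distance d = smallest w > 0 with A_w > 0 = 2.
Sanity: Σ A_w = 4 = 2^2 = 4 ✓.


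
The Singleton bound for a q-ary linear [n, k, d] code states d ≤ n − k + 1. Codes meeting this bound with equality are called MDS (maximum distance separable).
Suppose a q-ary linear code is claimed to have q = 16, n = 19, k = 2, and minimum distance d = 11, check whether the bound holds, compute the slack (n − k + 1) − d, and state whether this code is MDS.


Singleton RHS = n − k + 1 = 18, slack = 7, bound satisfied, not MDS.

Singleton bound: d ≤ n − k + 1.
Here n = 19, k = 2, so n − k + 1 = 18.
Given d = 11, check d ≤ 18: YES.
Slack = (n − k + 1) − d = 7.
The code is NOT MDS (slack = 7 > 0).
Description: the claimed parameters are [19, 2, 11]_16; such a code would be non-MDS.


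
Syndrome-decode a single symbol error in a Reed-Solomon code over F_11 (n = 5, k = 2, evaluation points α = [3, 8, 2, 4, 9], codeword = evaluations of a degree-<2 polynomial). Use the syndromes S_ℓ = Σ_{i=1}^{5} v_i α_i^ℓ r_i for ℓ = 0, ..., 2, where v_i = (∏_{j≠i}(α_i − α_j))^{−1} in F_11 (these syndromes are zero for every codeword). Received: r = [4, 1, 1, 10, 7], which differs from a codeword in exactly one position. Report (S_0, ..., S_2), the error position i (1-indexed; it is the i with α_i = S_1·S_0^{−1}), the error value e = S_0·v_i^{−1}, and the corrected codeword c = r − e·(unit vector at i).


S = (2, 4, 8), error at position 3, error magnitude e = 3, c = [4, 1, 9, 10, 7].

Step 1: column multipliers v_i = (∏_{j≠i}(α_i − α_j))^{−1} mod 11.
  i = 1 (α = 3): (3−8)(3−2)(3−4)(3−9) = (−5)·1·(−1)·(−6) = −30 ≡ 3, so v_1 = 3^{−1} = 4 (mod 11).
  i = 2 (α = 8): (8−3)(8−2)(8−4)(8−9) = 5·6·4·(−1) = −120 ≡ 1, so v_2 = 1^{−1} = 1 (mod 11).
  i = 3 (α = 2): (2−3)(2−8)(2−4)(2−9) = (−1)·(−6)·(−2)·(−7) = 84 ≡ 7, so v_3 = 7^{−1} = 8 (mod 11).
  i = 4 (α = 4): (4−3)(4−8)(4−2)(4−9) = 1·(−4)·2·(−5) = 40 ≡ 7, so v_4 = 7^{−1} = 8 (mod 11).
  i = 5 (α = 9): (9−3)(9−8)(9−2)(9−4) = 6·1·7·5 = 210 ≡ 1, so v_5 = 1^{−1} = 1 (mod 11).
  v = [4, 1, 8, 8, 1].
Step 2: syndromes of r = [4, 1, 1, 10, 7] (all sums mod 11).
  S_0 = Σ v_i r_i = 4·4 + 1·1 + 8·1 + 8·10 + 1·7 = 112 ≡ 2.
  S_1 = Σ v_i α_i r_i = 4·3·4 + 1·8·1 + 8·2·1 + 8·4·10 + 1·9·7 = 455 ≡ 4.
  α_i^2 mod 11 = [9, 9, 4, 5, 4].
  S_2 = Σ v_i α_i^2 r_i = 4·9·4 + 1·9·1 + 8·4·1 + 8·5·10 + 1·4·7 = 613 ≡ 8.
  S = (2, 4, 8) ≠ 0, so r is not a codeword (an error is present).
Step 3: locate the error. For a single error e at position i, S_ℓ = v_i·e·α_i^ℓ, so α_err = S_1/S_0.
  S_0^{−1} = 2^{−1} = 6 (mod 11), so α_err = 4·6 = 24 ≡ 2 = α_3. Error position i = 3.
  Consistency check: S_2/S_1 = 8·3 = 24 ≡ 2 = α_err ✓ (single-error assumption holds).
Step 4: error magnitude e = S_0/v_3 = S_0·∏_{j≠3}(α_3 − α_j) = 2·7 = 14 ≡ 3 (mod 11).
Step 5: correct position 3: c_3 = r_3 − e = 1 − 3 ≡ 9 (mod 11). Hence c = [4, 1, 9, 10, 7].
  Check: interpolating c through the α_i gives m(x) = 8 + 6·x (degree < 2) with m(α_i) = c_i for every i, so c is indeed a codeword.


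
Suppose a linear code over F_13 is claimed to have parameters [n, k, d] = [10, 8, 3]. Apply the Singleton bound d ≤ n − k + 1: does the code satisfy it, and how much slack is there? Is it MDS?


Singleton RHS = n − k + 1 = 3, slack = 0, bound satisfied, MDS.

Singleton bound: d ≤ n − k + 1.
Here n = 10, k = 8, so n − k + 1 = 3.
Given d = 3, check d ≤ 3: YES.
Slack = (n − k + 1) − d = 0.
The code is MDS (slack = 0).
Description: the claimed parameters are [10, 8, 3]_13; such a code would be MDS (meets Singleton bound).


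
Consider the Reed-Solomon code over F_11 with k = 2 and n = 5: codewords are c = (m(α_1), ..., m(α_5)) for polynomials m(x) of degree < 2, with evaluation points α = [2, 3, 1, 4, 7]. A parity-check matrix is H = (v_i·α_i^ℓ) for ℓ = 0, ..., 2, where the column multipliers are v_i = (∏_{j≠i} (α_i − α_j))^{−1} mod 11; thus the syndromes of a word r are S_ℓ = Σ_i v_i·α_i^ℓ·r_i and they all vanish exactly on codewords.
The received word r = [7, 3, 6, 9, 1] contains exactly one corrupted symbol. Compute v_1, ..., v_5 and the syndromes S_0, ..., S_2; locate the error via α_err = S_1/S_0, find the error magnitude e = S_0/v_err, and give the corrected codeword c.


S = (9, 5, 4), error at position 2, error magnitude e = 6, c = [7, 8, 6, 9, 1].

Step 1: column multipliers v_i = (∏_{j≠i}(α_i − α_j))^{−1} mod 11.
  i = 1 (α = 2): (2−3)(2−1)(2−4)(2−7) = (−1)·1·(−2)·(−5) = −10 ≡ 1, so v_1 = 1^{−1} = 1 (mod 11).
  i = 2 (α = 3): (3−2)(3−1)(3−4)(3−7) = 1·2·(−1)·(−4) = 8 ≡ 8, so v_2 = 8^{−1} = 7 (mod 11).
  i = 3 (α = 1): (1−2)(1−3)(1−4)(1−7) = (−1)·(−2)·(−3)·(−6) = 36 ≡ 3, so v_3 = 3^{−1} = 4 (mod 11).
  i = 4 (α = 4): (4−2)(4−3)(4−1)(4−7) = 2·1·3·(−3) = −18 ≡ 4, so v_4 = 4^{−1} = 3 (mod 11).
  i = 5 (α = 7): (7−2)(7−3)(7−1)(7−4) = 5·4·6·3 = 360 ≡ 8, so v_5 = 8^{−1} = 7 (mod 11).
  v = [1, 7, 4, 3, 7].
Step 2: syndromes of r = [7, 3, 6, 9, 1] (all sums mod 11).
  S_0 = Σ v_i r_i = 1·7 + 7·3 + 4·6 + 3·9 + 7·1 = 86 ≡ 9.
  S_1 = Σ v_i α_i r_i = 1·2·7 + 7·3·3 + 4·1·6 + 3·4·9 + 7·7·1 = 258 ≡ 5.
  α_i^2 mod 11 = [4, 9, 1, 5, 5].
  S_2 = Σ v_i α_i^2 r_i = 1·4·7 + 7·9·3 + 4·1·6 + 3·5·9 + 7·5·1 = 411 ≡ 4.
  S = (9, 5, 4) ≠ 0, so r is not a codeword (an error is present).
Step 3: locate the error. For a single error e at position i, S_ℓ = v_i·e·α_i^ℓ, so α_err = S_1/S_0.
  S_0^{−1} = 9^{−1} = 5 (mod 11), so α_err = 5·5 = 25 ≡ 3 = α_2. Error position i = 2.
  Consistency check: S_2/S_1 = 4·9 = 36 ≡ 3 = α_err ✓ (single-error assumption holds).
Step 4: error magnitude e = S_0/v_2 = S_0·∏_{j≠2}(α_2 − α_j) = 9·8 = 72 ≡ 6 (mod 11).
Step 5: correct position 2: c_2 = r_2 − e = 3 − 6 ≡ 8 (mod 11). Hence c = [7, 8, 6, 9, 1].
  Check: interpolating c through the α_i gives m(x) = 5 + 1·x (degree < 2) with m(α_i) = c_i for every i, so c is indeed a codeword.


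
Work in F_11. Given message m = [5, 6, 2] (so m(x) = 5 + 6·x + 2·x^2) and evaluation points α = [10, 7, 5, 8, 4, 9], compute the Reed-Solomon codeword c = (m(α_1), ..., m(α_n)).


c = [1, 2, 8, 5, 6, 1]

Message polynomial: m(x) = 5 + 6·x + 2·x^2 (mod 11).
For each evaluation point α_i, compute m(α_i) mod 11:
  α_1 = 10: Horner steps 2 → 4 → 1, so m(10) = 1.
  α_2 = 7: Horner steps 2 → 9 → 2, so m(7) = 2.
  α_3 = 5: Horner steps 2 → 5 → 8, so m(5) = 8.
  α_4 = 8: Horner steps 2 → 0 → 5, so m(8) = 5.
  α_5 = 4: Horner steps 2 → 3 → 6, so m(4) = 6.
  α_6 = 9: Horner steps 2 → 2 → 1, so m(9) = 1.
Codeword c = [1, 2, 8, 5, 6, 1] ∈ F_11^6.


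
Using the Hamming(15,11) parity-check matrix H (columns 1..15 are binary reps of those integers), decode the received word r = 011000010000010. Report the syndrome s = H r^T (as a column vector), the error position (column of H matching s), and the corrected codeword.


s = (0, 1, 1, 1)^T, error position = 7, corrected codeword c = 011000110000010

Compute s = H r^T mod 2 one row at a time:
  s_1 = 1 + 0 + 0 + 0 + 0 + 0 + 1 + 0 = 2 ≡ 0 (mod 2).
  s_2 = 0 + 0 + 0 + 0 + 0 + 0 + 1 + 0 = 1 ≡ 1 (mod 2).
  s_3 = 1 + 1 + 0 + 0 + 0 + 0 + 1 + 0 = 3 ≡ 1 (mod 2).
  s_4 = 0 + 1 + 0 + 0 + 0 + 0 + 0 + 0 = 1 ≡ 1 (mod 2).
s = (0, 1, 1, 1)^T — this equals column 7 of H (binary 0111), so error is at position 7.
Correct: flip bit 7 of r = 011000010000010 to get c = 011000110000010.


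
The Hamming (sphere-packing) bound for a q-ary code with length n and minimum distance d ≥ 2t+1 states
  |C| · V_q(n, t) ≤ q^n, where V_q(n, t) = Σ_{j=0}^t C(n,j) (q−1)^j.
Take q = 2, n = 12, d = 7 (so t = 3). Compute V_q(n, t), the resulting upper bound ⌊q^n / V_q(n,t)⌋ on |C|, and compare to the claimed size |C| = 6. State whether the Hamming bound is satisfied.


V_q(n, t) = 299, q^n = 4096, Hamming bound = 13, |C| = 6 ≤ bound (satisfied).

Step 1: Compute V_q(n, t) = Σ_{j=0}^3 C(n, j) (q−1)^j.
  j = 0: C(12,0)·(1)^0 = 1·1 = 1.
  j = 1: C(12,1)·(1)^1 = 12·1 = 12.
  j = 2: C(12,2)·(1)^2 = 66·1 = 66.
  j = 3: C(12,3)·(1)^3 = 220·1 = 220.
  V_q(n, t) = 1 + 12 + 66 + 220 = 299.
Step 2: q^n = 2^12 = 4096.
Step 3: Hamming bound ⌊q^n / V_q(n,t)⌋ = ⌊4096/299⌋ = 13.
Step 4: Compare |C| = 6 to 13: satisfied.
The claimed |C| lies below the Hamming bound.


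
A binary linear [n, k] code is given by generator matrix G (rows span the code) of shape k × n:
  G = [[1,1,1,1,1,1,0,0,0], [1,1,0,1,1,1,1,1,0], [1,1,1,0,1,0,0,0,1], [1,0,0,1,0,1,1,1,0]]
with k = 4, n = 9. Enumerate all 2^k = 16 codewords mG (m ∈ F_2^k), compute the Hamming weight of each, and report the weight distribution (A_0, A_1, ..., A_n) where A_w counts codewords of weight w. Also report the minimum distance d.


Weight distribution: A_0 = 1, A_2 = 1, A_3 = 3, A_4 = 2, A_5 = 4, A_6 = 3, A_7 = 1, A_8 = 1. Minimum distance d = 2.

Enumerate all 2^4 = 16 messages m ∈ F_2^4.
For each, compute codeword c = mG in F_2^9, then tally its weight.
  m = 0000 → c = 000000000, weight = 0.
  m = 1000 → c = 111111000, weight = 6.
  m = 0100 → c = 110111110, weight = 7.
  m = 1100 → c = 001000110, weight = 3.
  m = 0010 → c = 111010001, weight = 5.
  m = 1010 → c = 000101001, weight = 3.
  m = 0110 → c = 001101111, weight = 6.
  m = 1110 → c = 110010111, weight = 6.
  m = 0001 → c = 100101110, weight = 5.
  m = 1001 → c = 011010110, weight = 5.
  m = 0101 → c = 010010000, weight = 2.
  m = 1101 → c = 101101000, weight = 4.
  m = 0011 → c = 011111111, weight = 8.
  m = 1011 → c = 100000111, weight = 4.
  m = 0111 → c = 101000001, weight = 3.
  m = 1111 → c = 010111001, weight = 5.
Tally weights:
  weight 0: 1 codewords.
  weight 2: 1 codewords.
  weight 3: 3 codewords.
  weight 4: 2 codewords.
  weight 5: 4 codewords.
  weight 6: 3 codewords.
  weight 7: 1 codewords.
  weight 8: 1 codewords.
Minimum distance d = smallest w > 0 with A_w > 0 = 2.
Sanity: Σ A_w = 16 = 2^4 = 16 ✓.


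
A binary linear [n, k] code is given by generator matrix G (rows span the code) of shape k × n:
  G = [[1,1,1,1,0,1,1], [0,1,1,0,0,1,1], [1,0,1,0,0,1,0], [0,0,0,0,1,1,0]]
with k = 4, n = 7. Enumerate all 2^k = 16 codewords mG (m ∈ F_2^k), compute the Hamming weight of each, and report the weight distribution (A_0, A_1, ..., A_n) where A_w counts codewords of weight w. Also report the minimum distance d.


Weight distribution: A_0 = 1, A_2 = 2, A_3 = 6, A_4 = 3, A_5 = 2, A_6 = 2. Minimum distance d = 2.

Enumerate all 2^4 = 16 messages m ∈ F_2^4.
For each, compute codeword c = mG in F_2^7, then tally its weight.
  m = 0000 → c = 0000000, weight = 0.
  m = 1000 → c = 1111011, weight = 6.
  m = 0100 → c = 0110011, weight = 4.
  m = 1100 → c = 1001000, weight = 2.
  m = 0010 → c = 1010010, weight = 3.
  m = 1010 → c = 0101001, weight = 3.
  m = 0110 → c = 1100001, weight = 3.
  m = 1110 → c = 0011010, weight = 3.
  m = 0001 → c = 0000110, weight = 2.
  m = 1001 → c = 1111101, weight = 6.
  m = 0101 → c = 0110101, weight = 4.
  m = 1101 → c = 1001110, weight = 4.
  m = 0011 → c = 1010100, weight = 3.
  m = 1011 → c = 0101111, weight = 5.
  m = 0111 → c = 1100111, weight = 5.
  m = 1111 → c = 0011100, weight = 3.
Tally weights:
  weight 0: 1 codewords.
  weight 2: 2 codewords.
  weight 3: 6 codewords.
  weight 4: 3 codewords.
  weight 5: 2 codewords.
  weight 6: 2 codewords.
Minimum distance d = smallest w > 0 with A_w > 0 = 2.
Sanity: Σ A_w = 16 = 2^4 = 16 ✓.


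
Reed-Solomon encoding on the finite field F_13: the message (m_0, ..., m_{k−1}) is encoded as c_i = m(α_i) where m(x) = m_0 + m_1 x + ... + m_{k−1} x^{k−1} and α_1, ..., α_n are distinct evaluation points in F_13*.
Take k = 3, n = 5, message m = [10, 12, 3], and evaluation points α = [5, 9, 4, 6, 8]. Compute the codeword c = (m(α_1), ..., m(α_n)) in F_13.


c = [2, 10, 2, 8, 12]

Message polynomial: m(x) = 10 + 12·x + 3·x^2 (mod 13).
For each evaluation point α_i, compute m(α_i) mod 13:
  α_1 = 5: Horner steps 3 → 1 → 2, so m(5) = 2.
  α_2 = 9: Horner steps 3 → 0 → 10, so m(9) = 10.
  α_3 = 4: Horner steps 3 → 11 → 2, so m(4) = 2.
  α_4 = 6: Horner steps 3 → 4 → 8, so m(6) = 8.
  α_5 = 8: Horner steps 3 → 10 → 12, so m(8) = 12.
Codeword c = [2, 10, 2, 8, 12] ∈ F_13^5.


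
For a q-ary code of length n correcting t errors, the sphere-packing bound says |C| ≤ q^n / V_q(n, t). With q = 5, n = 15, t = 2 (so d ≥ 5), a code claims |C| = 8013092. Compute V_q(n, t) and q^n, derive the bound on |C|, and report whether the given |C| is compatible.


V_q(n, t) = 1741, q^n = 30517578125, Hamming bound = 17528764, |C| = 8013092 ≤ bound (satisfied).

Step 1: Compute V_q(n, t) = Σ_{j=0}^2 C(n, j) (q−1)^j.
  j = 0: C(15,0)·(4)^0 = 1·1 = 1.
  j = 1: C(15,1)·(4)^1 = 15·4 = 60.
  j = 2: C(15,2)·(4)^2 = 105·16 = 1680.
  V_q(n, t) = 1 + 60 + 1680 = 1741.
Step 2: q^n = 5^15 = 30517578125.
Step 3: Hamming bound ⌊q^n / V_q(n,t)⌋ = ⌊30517578125/1741⌋ = 17528764.
Step 4: Compare |C| = 8013092 to 17528764: satisfied.
The claimed |C| lies below the Hamming bound.


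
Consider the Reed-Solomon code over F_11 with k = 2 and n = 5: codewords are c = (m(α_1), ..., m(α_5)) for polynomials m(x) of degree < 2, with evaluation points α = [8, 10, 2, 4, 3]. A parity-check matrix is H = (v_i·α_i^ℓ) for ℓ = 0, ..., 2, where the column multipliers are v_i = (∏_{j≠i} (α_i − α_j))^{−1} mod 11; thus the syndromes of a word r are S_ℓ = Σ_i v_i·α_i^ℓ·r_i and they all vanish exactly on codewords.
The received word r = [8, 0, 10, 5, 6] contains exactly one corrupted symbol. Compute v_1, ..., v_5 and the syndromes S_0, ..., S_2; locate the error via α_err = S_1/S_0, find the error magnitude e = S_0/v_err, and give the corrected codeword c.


S = (9, 3, 1), error at position 4, error magnitude e = 3, c = [8, 0, 10, 2, 6].

Step 1: column multipliers v_i = (∏_{j≠i}(α_i − α_j))^{−1} mod 11.
  i = 1 (α = 8): (8−10)(8−2)(8−4)(8−3) = (−2)·6·4·5 = −240 ≡ 2, so v_1 = 2^{−1} = 6 (mod 11).
  i = 2 (α = 10): (10−8)(10−2)(10−4)(10−3) = 2·8·6·7 = 672 ≡ 1, so v_2 = 1^{−1} = 1 (mod 11).
  i = 3 (α = 2): (2−8)(2−10)(2−4)(2−3) = (−6)·(−8)·(−2)·(−1) = 96 ≡ 8, so v_3 = 8^{−1} = 7 (mod 11).
  i = 4 (α = 4): (4−8)(4−10)(4−2)(4−3) = (−4)·(−6)·2·1 = 48 ≡ 4, so v_4 = 4^{−1} = 3 (mod 11).
  i = 5 (α = 3): (3−8)(3−10)(3−2)(3−4) = (−5)·(−7)·1·(−1) = −35 ≡ 9, so v_5 = 9^{−1} = 5 (mod 11).
  v = [6, 1, 7, 3, 5].
Step 2: syndromes of r = [8, 0, 10, 5, 6] (all sums mod 11).
  S_0 = Σ v_i r_i = 6·8 + 1·0 + 7·10 + 3·5 + 5·6 = 163 ≡ 9.
  S_1 = Σ v_i α_i r_i = 6·8·8 + 1·10·0 + 7·2·10 + 3·4·5 + 5·3·6 = 674 ≡ 3.
  α_i^2 mod 11 = [9, 1, 4, 5, 9].
  S_2 = Σ v_i α_i^2 r_i = 6·9·8 + 1·1·0 + 7·4·10 + 3·5·5 + 5·9·6 = 1057 ≡ 1.
  S = (9, 3, 1) ≠ 0, so r is not a codeword (an error is present).
Step 3: locate the error. For a single error e at position i, S_ℓ = v_i·e·α_i^ℓ, so α_err = S_1/S_0.
  S_0^{−1} = 9^{−1} = 5 (mod 11), so α_err = 3·5 = 15 ≡ 4 = α_4. Error position i = 4.
  Consistency check: S_2/S_1 = 1·4 = 4 ≡ 4 = α_err ✓ (single-error assumption holds).
Step 4: error magnitude e = S_0/v_4 = S_0·∏_{j≠4}(α_4 − α_j) = 9·4 = 36 ≡ 3 (mod 11).
Step 5: correct position 4: c_4 = r_4 − e = 5 − 3 ≡ 2 (mod 11). Hence c = [8, 0, 10, 2, 6].
  Check: interpolating c through the α_i gives m(x) = 7 + 7·x (degree < 2) with m(α_i) = c_i for every i, so c is indeed a codeword.


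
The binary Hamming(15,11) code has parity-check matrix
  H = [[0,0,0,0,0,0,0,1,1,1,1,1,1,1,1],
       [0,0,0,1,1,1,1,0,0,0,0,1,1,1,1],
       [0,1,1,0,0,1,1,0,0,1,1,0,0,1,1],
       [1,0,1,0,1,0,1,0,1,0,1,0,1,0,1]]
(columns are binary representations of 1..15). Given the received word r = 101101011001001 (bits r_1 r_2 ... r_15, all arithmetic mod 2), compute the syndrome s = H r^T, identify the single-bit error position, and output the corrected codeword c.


s = (0, 0, 1, 0)^T, error position = 2, corrected codeword c = 111101011001001

Compute s = H r^T mod 2 one row at a time:
  s_1 = 1 + 1 + 0 + 0 + 1 + 0 + 0 + 1 = 4 ≡ 0 (mod 2).
  s_2 = 1 + 0 + 1 + 0 + 1 + 0 + 0 + 1 = 4 ≡ 0 (mod 2).
  s_3 = 0 + 1 + 1 + 0 + 0 + 0 + 0 + 1 = 3 ≡ 1 (mod 2).
  s_4 = 1 + 1 + 0 + 0 + 1 + 0 + 0 + 1 = 4 ≡ 0 (mod 2).
s = (0, 0, 1, 0)^T — this equals column 2 of H (binary 0010), so error is at position 2.
Correct: flip bit 2 of r = 101101011001001 to get c = 111101011001001.


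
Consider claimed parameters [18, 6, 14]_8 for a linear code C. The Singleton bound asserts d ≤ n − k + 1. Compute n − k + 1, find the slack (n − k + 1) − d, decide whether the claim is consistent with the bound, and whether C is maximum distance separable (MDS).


Singleton RHS = n − k + 1 = 13, slack = -1, bound violated (no such code; not MDS).

Singleton bound: d ≤ n − k + 1.
Here n = 18, k = 6, so n − k + 1 = 13.
Given d = 14, check d ≤ 13: NO.
Slack = (n − k + 1) − d = -1.
The slack is negative: d = 14 exceeds n − k + 1 = 13 by 1, so the Singleton bound is violated and no linear [18, 6, 14]_8 code can exist. In particular it is not MDS (MDS requires d = n − k + 1 exactly).
Description: the claimed parameters are [18, 6, 14]_8; such a code would be impossible (violates the Singleton bound).


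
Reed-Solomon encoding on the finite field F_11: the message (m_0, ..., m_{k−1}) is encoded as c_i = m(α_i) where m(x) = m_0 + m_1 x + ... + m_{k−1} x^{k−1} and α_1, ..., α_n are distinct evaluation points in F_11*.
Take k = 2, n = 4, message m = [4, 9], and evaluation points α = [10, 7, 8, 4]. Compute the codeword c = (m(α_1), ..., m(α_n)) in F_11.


c = [6, 1, 10, 7]

Message polynomial: m(x) = 4 + 9·x (mod 11).
For each evaluation point α_i, compute m(α_i) mod 11:
  α_1 = 10: Horner steps 9 → 6, so m(10) = 6.
  α_2 = 7: Horner steps 9 → 1, so m(7) = 1.
  α_3 = 8: Horner steps 9 → 10, so m(8) = 10.
  α_4 = 4: Horner steps 9 → 7, so m(4) = 7.
Codeword c = [6, 1, 10, 7] ∈ F_11^4.


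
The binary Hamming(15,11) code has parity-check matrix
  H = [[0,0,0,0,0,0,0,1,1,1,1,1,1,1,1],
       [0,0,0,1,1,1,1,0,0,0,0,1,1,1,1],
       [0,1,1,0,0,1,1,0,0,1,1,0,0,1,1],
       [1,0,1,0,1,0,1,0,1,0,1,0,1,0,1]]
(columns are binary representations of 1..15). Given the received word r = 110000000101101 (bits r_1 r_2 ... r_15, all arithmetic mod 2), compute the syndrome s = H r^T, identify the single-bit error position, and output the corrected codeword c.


s = (0, 1, 1, 1)^T, error position = 7, corrected codeword c = 110000100101101

Compute s = H r^T mod 2 one row at a time:
  s_1 = 0 + 0 + 1 + 0 + 1 + 1 + 0 + 1 = 4 ≡ 0 (mod 2).
  s_2 = 0 + 0 + 0 + 0 + 1 + 1 + 0 + 1 = 3 ≡ 1 (mod 2).
  s_3 = 1 + 0 + 0 + 0 + 1 + 0 + 0 + 1 = 3 ≡ 1 (mod 2).
  s_4 = 1 + 0 + 0 + 0 + 0 + 0 + 1 + 1 = 3 ≡ 1 (mod 2).
s = (0, 1, 1, 1)^T — this equals column 7 of H (binary 0111), so error is at position 7.
Correct: flip bit 7 of r = 110000000101101 to get c = 110000100101101.


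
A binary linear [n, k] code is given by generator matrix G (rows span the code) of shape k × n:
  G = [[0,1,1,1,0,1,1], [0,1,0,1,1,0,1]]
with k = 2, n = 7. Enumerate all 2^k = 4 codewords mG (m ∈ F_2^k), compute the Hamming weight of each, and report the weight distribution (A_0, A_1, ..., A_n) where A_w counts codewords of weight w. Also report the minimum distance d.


Weight distribution: A_0 = 1, A_3 = 1, A_4 = 1, A_5 = 1. Minimum distance d = 3.

Enumerate all 2^2 = 4 messages m ∈ F_2^2.
For each, compute codeword c = mG in F_2^7, then tally its weight.
  m = 00 → c = 0000000, weight = 0.
  m = 10 → c = 0111011, weight = 5.
  m = 01 → c = 0101101, weight = 4.
  m = 11 → c = 0010110, weight = 3.
Tally weights:
  weight 0: 1 codewords.
  weight 3: 1 codewords.
  weight 4: 1 codewords.
  weight 5: 1 codewords.
Minimum distance d = smallest w > 0 with A_w > 0 = 3.
Sanity: Σ A_w = 4 = 2^2 = 4 ✓.


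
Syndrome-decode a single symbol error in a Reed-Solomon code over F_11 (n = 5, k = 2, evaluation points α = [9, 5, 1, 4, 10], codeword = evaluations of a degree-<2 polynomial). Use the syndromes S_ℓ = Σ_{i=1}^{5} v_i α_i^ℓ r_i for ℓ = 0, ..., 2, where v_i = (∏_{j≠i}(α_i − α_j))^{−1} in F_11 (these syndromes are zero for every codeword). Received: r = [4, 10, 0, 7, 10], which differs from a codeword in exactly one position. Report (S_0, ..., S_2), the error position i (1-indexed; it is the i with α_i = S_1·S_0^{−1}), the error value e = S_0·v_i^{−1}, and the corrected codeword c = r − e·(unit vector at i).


S = (10, 6, 8), error at position 2, error magnitude e = 8, c = [4, 2, 0, 7, 10].

Step 1: column multipliers v_i = (∏_{j≠i}(α_i − α_j))^{−1} mod 11.
  i = 1 (α = 9): (9−5)(9−1)(9−4)(9−10) = 4·8·5·(−1) = −160 ≡ 5, so v_1 = 5^{−1} = 9 (mod 11).
  i = 2 (α = 5): (5−9)(5−1)(5−4)(5−10) = (−4)·4·1·(−5) = 80 ≡ 3, so v_2 = 3^{−1} = 4 (mod 11).
  i = 3 (α = 1): (1−9)(1−5)(1−4)(1−10) = (−8)·(−4)·(−3)·(−9) = 864 ≡ 6, so v_3 = 6^{−1} = 2 (mod 11).
  i = 4 (α = 4): (4−9)(4−5)(4−1)(4−10) = (−5)·(−1)·3·(−6) = −90 ≡ 9, so v_4 = 9^{−1} = 5 (mod 11).
  i = 5 (α = 10): (10−9)(10−5)(10−1)(10−4) = 1·5·9·6 = 270 ≡ 6, so v_5 = 6^{−1} = 2 (mod 11).
  v = [9, 4, 2, 5, 2].
Step 2: syndromes of r = [4, 10, 0, 7, 10] (all sums mod 11).
  S_0 = Σ v_i r_i = 9·4 + 4·10 + 2·0 + 5·7 + 2·10 = 131 ≡ 10.
  S_1 = Σ v_i α_i r_i = 9·9·4 + 4·5·10 + 2·1·0 + 5·4·7 + 2·10·10 = 864 ≡ 6.
  α_i^2 mod 11 = [4, 3, 1, 5, 1].
  S_2 = Σ v_i α_i^2 r_i = 9·4·4 + 4·3·10 + 2·1·0 + 5·5·7 + 2·1·10 = 459 ≡ 8.
  S = (10, 6, 8) ≠ 0, so r is not a codeword (an error is present).
Step 3: locate the error. For a single error e at position i, S_ℓ = v_i·e·α_i^ℓ, so α_err = S_1/S_0.
  S_0^{−1} = 10^{−1} = 10 (mod 11), so α_err = 6·10 = 60 ≡ 5 = α_2. Error position i = 2.
  Consistency check: S_2/S_1 = 8·2 = 16 ≡ 5 = α_err ✓ (single-error assumption holds).
Step 4: error magnitude e = S_0/v_2 = S_0·∏_{j≠2}(α_2 − α_j) = 10·3 = 30 ≡ 8 (mod 11).
Step 5: correct position 2: c_2 = r_2 − e = 10 − 8 ≡ 2 (mod 11). Hence c = [4, 2, 0, 7, 10].
  Check: interpolating c through the α_i gives m(x) = 5 + 6·x (degree < 2) with m(α_i) = c_i for every i, so c is indeed a codeword.


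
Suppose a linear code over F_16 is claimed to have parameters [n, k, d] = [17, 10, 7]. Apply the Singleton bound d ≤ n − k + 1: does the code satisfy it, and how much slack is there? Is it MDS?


Singleton RHS = n − k + 1 = 8, slack = 1, bound satisfied, not MDS.

Singleton bound: d ≤ n − k + 1.
Here n = 17, k = 10, so n − k + 1 = 8.
Given d = 7, check d ≤ 8: YES.
Slack = (n − k + 1) − d = 1.
The code is NOT MDS (slack = 1 > 0).
Description: the claimed parameters are [17, 10, 7]_16; such a code would be non-MDS.


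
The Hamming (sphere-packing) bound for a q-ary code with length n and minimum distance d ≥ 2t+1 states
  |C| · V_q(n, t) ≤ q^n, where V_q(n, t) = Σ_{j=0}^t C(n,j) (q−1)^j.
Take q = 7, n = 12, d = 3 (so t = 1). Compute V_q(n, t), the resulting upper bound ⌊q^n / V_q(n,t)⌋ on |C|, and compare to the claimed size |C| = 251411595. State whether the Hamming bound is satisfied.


V_q(n, t) = 73, q^n = 13841287201, Hamming bound = 189606673, |C| = 251411595 > bound (violated).

Step 1: Compute V_q(n, t) = Σ_{j=0}^1 C(n, j) (q−1)^j.
  j = 0: C(12,0)·(6)^0 = 1·1 = 1.
  j = 1: C(12,1)·(6)^1 = 12·6 = 72.
  V_q(n, t) = 1 + 72 = 73.
Step 2: q^n = 7^12 = 13841287201.
Step 3: Hamming bound ⌊q^n / V_q(n,t)⌋ = ⌊13841287201/73⌋ = 189606673.
Step 4: Compare |C| = 251411595 to 189606673: violated.
The claimed |C| lies above the Hamming bound, so no 7-ary code of length 12 with d ≥ 3 can have 251411595 codewords.


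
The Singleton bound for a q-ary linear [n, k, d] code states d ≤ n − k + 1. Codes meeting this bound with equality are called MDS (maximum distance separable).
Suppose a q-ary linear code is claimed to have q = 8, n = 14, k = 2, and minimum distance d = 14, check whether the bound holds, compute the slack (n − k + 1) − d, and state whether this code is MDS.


Singleton RHS = n − k + 1 = 13, slack = -1, bound violated (no such code; not MDS).

Singleton bound: d ≤ n − k + 1.
Here n = 14, k = 2, so n − k + 1 = 13.
Given d = 14, check d ≤ 13: NO.
Slack = (n − k + 1) − d = -1.
The slack is negative: d = 14 exceeds n − k + 1 = 13 by 1, so the Singleton bound is violated and no linear [14, 2, 14]_8 code can exist. In particular it is not MDS (MDS requires d = n − k + 1 exactly).
Description: the claimed parameters are [14, 2, 14]_8; such a code would be impossible (violates the Singleton bound).


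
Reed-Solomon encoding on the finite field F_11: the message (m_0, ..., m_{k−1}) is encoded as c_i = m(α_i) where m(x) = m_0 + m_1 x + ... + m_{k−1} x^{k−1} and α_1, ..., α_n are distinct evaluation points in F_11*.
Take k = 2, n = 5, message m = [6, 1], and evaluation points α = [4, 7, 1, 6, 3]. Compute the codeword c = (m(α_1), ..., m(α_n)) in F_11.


c = [10, 2, 7, 1, 9]

Message polynomial: m(x) = 6 + 1·x (mod 11).
For each evaluation point α_i, compute m(α_i) mod 11:
  α_1 = 4: Horner steps 1 → 10, so m(4) = 10.
  α_2 = 7: Horner steps 1 → 2, so m(7) = 2.
  α_3 = 1: Horner steps 1 → 7, so m(1) = 7.
  α_4 = 6: Horner steps 1 → 1, so m(6) = 1.
  α_5 = 3: Horner steps 1 → 9, so m(3) = 9.
Codeword c = [10, 2, 7, 1, 9] ∈ F_11^5.


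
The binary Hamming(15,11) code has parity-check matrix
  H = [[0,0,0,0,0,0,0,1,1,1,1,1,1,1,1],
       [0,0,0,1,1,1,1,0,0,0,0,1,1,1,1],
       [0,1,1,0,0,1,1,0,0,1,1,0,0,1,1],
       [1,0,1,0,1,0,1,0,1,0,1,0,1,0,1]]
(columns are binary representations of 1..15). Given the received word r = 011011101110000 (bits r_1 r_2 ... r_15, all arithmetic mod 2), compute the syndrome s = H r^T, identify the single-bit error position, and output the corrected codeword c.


s = (1, 1, 0, 1)^T, error position = 13, corrected codeword c = 011011101110100

Compute s = H r^T mod 2 one row at a time:
  s_1 = 0 + 1 + 1 + 1 + 0 + 0 + 0 + 0 = 3 ≡ 1 (mod 2).
  s_2 = 0 + 1 + 1 + 1 + 0 + 0 + 0 + 0 = 3 ≡ 1 (mod 2).
  s_3 = 1 + 1 + 1 + 1 + 1 + 1 + 0 + 0 = 6 ≡ 0 (mod 2).
  s_4 = 0 + 1 + 1 + 1 + 1 + 1 + 0 + 0 = 5 ≡ 1 (mod 2).
s = (1, 1, 0, 1)^T — this equals column 13 of H (binary 1101), so error is at position 13.
Correct: flip bit 13 of r = 011011101110000 to get c = 011011101110100.


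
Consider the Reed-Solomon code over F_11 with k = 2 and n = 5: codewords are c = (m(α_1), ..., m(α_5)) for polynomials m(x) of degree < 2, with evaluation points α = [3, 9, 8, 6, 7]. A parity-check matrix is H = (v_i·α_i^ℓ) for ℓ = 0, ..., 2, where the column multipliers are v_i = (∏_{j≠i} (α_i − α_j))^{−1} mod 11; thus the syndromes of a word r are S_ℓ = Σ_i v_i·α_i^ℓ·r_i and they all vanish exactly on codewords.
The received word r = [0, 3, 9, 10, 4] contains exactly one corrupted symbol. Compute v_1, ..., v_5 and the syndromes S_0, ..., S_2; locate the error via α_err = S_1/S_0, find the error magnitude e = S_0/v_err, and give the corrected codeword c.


S = (2, 6, 7), error at position 1, error magnitude e = 5, c = [6, 3, 9, 10, 4].

Step 1: column multipliers v_i = (∏_{j≠i}(α_i − α_j))^{−1} mod 11.
  i = 1 (α = 3): (3−9)(3−8)(3−6)(3−7) = (−6)·(−5)·(−3)·(−4) = 360 ≡ 8, so v_1 = 8^{−1} = 7 (mod 11).
  i = 2 (α = 9): (9−3)(9−8)(9−6)(9−7) = 6·1·3·2 = 36 ≡ 3, so v_2 = 3^{−1} = 4 (mod 11).
  i = 3 (α = 8): (8−3)(8−9)(8−6)(8−7) = 5·(−1)·2·1 = −10 ≡ 1, so v_3 = 1^{−1} = 1 (mod 11).
  i = 4 (α = 6): (6−3)(6−9)(6−8)(6−7) = 3·(−3)·(−2)·(−1) = −18 ≡ 4, so v_4 = 4^{−1} = 3 (mod 11).
  i = 5 (α = 7): (7−3)(7−9)(7−8)(7−6) = 4·(−2)·(−1)·1 = 8 ≡ 8, so v_5 = 8^{−1} = 7 (mod 11).
  v = [7, 4, 1, 3, 7].
Step 2: syndromes of r = [0, 3, 9, 10, 4] (all sums mod 11).
  S_0 = Σ v_i r_i = 7·0 + 4·3 + 1·9 + 3·10 + 7·4 = 79 ≡ 2.
  S_1 = Σ v_i α_i r_i = 7·3·0 + 4·9·3 + 1·8·9 + 3·6·10 + 7·7·4 = 556 ≡ 6.
  α_i^2 mod 11 = [9, 4, 9, 3, 5].
  S_2 = Σ v_i α_i^2 r_i = 7·9·0 + 4·4·3 + 1·9·9 + 3·3·10 + 7·5·4 = 359 ≡ 7.
  S = (2, 6, 7) ≠ 0, so r is not a codeword (an error is present).
Step 3: locate the error. For a single error e at position i, S_ℓ = v_i·e·α_i^ℓ, so α_err = S_1/S_0.
  S_0^{−1} = 2^{−1} = 6 (mod 11), so α_err = 6·6 = 36 ≡ 3 = α_1. Error position i = 1.
  Consistency check: S_2/S_1 = 7·2 = 14 ≡ 3 = α_err ✓ (single-error assumption holds).
Step 4: error magnitude e = S_0/v_1 = S_0·∏_{j≠1}(α_1 − α_j) = 2·8 = 16 ≡ 5 (mod 11).
Step 5: correct position 1: c_1 = r_1 − e = 0 − 5 ≡ 6 (mod 11). Hence c = [6, 3, 9, 10, 4].
  Check: interpolating c through the α_i gives m(x) = 2 + 5·x (degree < 2) with m(α_i) = c_i for every i, so c is indeed a codeword.


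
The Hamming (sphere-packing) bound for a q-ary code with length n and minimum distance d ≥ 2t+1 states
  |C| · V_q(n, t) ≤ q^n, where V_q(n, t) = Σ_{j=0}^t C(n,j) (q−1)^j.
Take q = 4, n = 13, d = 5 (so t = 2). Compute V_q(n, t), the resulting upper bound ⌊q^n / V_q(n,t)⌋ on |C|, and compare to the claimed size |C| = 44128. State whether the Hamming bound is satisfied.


V_q(n, t) = 742, q^n = 67108864, Hamming bound = 90443, |C| = 44128 ≤ bound (satisfied).

Step 1: Compute V_q(n, t) = Σ_{j=0}^2 C(n, j) (q−1)^j.
  j = 0: C(13,0)·(3)^0 = 1·1 = 1.
  j = 1: C(13,1)·(3)^1 = 13·3 = 39.
  j = 2: C(13,2)·(3)^2 = 78·9 = 702.
  V_q(n, t) = 1 + 39 + 702 = 742.
Step 2: q^n = 4^13 = 67108864.
Step 3: Hamming bound ⌊q^n / V_q(n,t)⌋ = ⌊67108864/742⌋ = 90443.
Step 4: Compare |C| = 44128 to 90443: satisfied.
The claimed |C| lies below the Hamming bound.


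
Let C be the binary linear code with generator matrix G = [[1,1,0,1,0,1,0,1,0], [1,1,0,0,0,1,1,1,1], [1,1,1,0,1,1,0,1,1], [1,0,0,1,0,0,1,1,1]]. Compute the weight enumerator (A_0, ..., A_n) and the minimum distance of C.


Weight distribution: A_0 = 1, A_2 = 1, A_3 = 3, A_4 = 2, A_5 = 4, A_6 = 3, A_7 = 1, A_8 = 1. Minimum distance d = 2.

Enumerate all 2^4 = 16 messages m ∈ F_2^4.
For each, compute codeword c = mG in F_2^9, then tally its weight.
  m = 0000 → c = 000000000, weight = 0.
  m = 1000 → c = 110101010, weight = 5.
  m = 0100 → c = 110001111, weight = 6.
  m = 1100 → c = 000100101, weight = 3.
  m = 0010 → c = 111011011, weight = 7.
  m = 1010 → c = 001110001, weight = 4.
  m = 0110 → c = 001010100, weight = 3.
  m = 1110 → c = 111111110, weight = 8.
  m = 0001 → c = 100100111, weight = 5.
  m = 1001 → c = 010001101, weight = 4.
  m = 0101 → c = 010101000, weight = 3.
  m = 1101 → c = 100000010, weight = 2.
  m = 0011 → c = 011111100, weight = 6.
  m = 1011 → c = 101010110, weight = 5.
  m = 0111 → c = 101110011, weight = 6.
  m = 1111 → c = 011011001, weight = 5.
Tally weights:
  weight 0: 1 codewords.
  weight 2: 1 codewords.
  weight 3: 3 codewords.
  weight 4: 2 codewords.
  weight 5: 4 codewords.
  weight 6: 3 codewords.
  weight 7: 1 codewords.
  weight 8: 1 codewords.
Minimum distance d = smallest w > 0 with A_w > 0 = 2.
Sanity: Σ A_w = 16 = 2^4 = 16 ✓.


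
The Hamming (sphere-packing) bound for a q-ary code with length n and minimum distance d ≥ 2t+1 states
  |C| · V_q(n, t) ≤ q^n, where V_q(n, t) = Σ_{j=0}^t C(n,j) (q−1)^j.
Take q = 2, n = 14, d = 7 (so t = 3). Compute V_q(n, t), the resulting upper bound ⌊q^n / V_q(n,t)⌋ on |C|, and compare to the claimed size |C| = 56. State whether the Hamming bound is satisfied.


V_q(n, t) = 470, q^n = 16384, Hamming bound = 34, |C| = 56 > bound (violated).

Step 1: Compute V_q(n, t) = Σ_{j=0}^3 C(n, j) (q−1)^j.
  j = 0: C(14,0)·(1)^0 = 1·1 = 1.
  j = 1: C(14,1)·(1)^1 = 14·1 = 14.
  j = 2: C(14,2)·(1)^2 = 91·1 = 91.
  j = 3: C(14,3)·(1)^3 = 364·1 = 364.
  V_q(n, t) = 1 + 14 + 91 + 364 = 470.
Step 2: q^n = 2^14 = 16384.
Step 3: Hamming bound ⌊q^n / V_q(n,t)⌋ = ⌊16384/470⌋ = 34.
Step 4: Compare |C| = 56 to 34: violated.
The claimed |C| lies above the Hamming bound, so no 2-ary code of length 14 with d ≥ 7 can have 56 codewords.


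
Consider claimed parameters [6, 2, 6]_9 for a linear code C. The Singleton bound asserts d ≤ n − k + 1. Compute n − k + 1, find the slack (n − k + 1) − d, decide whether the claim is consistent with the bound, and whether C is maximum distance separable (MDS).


Singleton RHS = n − k + 1 = 5, slack = -1, bound violated (no such code; not MDS).

Singleton bound: d ≤ n − k + 1.
Here n = 6, k = 2, so n − k + 1 = 5.
Given d = 6, check d ≤ 5: NO.
Slack = (n − k + 1) − d = -1.
The slack is negative: d = 6 exceeds n − k + 1 = 5 by 1, so the Singleton bound is violated and no linear [6, 2, 6]_9 code can exist. In particular it is not MDS (MDS requires d = n − k + 1 exactly).
Description: the claimed parameters are [6, 2, 6]_9; such a code would be impossible (violates the Singleton bound).


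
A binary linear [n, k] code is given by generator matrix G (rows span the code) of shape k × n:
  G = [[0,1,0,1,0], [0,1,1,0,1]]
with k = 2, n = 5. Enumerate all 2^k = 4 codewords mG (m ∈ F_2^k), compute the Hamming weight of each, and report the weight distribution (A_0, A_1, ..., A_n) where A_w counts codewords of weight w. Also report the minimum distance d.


Weight distribution: A_0 = 1, A_2 = 1, A_3 = 2. Minimum distance d = 2.

Enumerate all 2^2 = 4 messages m ∈ F_2^2.
For each, compute codeword c = mG in F_2^5, then tally its weight.
  m = 00 → c = 00000, weight = 0.
  m = 10 → c = 01010, weight = 2.
  m = 01 → c = 01101, weight = 3.
  m = 11 → c = 00111, weight = 3.
Tally weights:
  weight 0: 1 codewords.
  weight 2: 1 codewords.
  weight 3: 2 codewords.
Minimum distance d = smallest w > 0 with A_w > 0 = 2.
Sanity: Σ A_w = 4 = 2^2 = 4 ✓.


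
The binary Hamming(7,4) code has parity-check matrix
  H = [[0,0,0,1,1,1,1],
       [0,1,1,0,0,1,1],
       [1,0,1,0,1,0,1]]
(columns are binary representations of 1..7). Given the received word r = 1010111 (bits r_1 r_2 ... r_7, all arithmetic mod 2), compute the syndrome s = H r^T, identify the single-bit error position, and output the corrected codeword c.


s = (1, 1, 0)^T, error position = 6, corrected codeword c = 1010101

Compute s = H r^T mod 2 one row at a time:
  s_1 = 0 + 1 + 1 + 1 = 3 ≡ 1 (mod 2).
  s_2 = 0 + 1 + 1 + 1 = 3 ≡ 1 (mod 2).
  s_3 = 1 + 1 + 1 + 1 = 4 ≡ 0 (mod 2).
s = (1, 1, 0)^T — this equals column 6 of H (binary 110), so error is at position 6.
Correct: flip bit 6 of r = 1010111 to get c = 1010101.


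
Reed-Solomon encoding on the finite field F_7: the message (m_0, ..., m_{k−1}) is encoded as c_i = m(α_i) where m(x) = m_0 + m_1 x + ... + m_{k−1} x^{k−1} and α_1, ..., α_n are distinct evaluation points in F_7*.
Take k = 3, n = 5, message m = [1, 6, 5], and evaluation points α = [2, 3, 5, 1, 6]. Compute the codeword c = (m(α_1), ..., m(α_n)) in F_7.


c = [5, 1, 2, 5, 0]

Message polynomial: m(x) = 1 + 6·x + 5·x^2 (mod 7).
For each evaluation point α_i, compute m(α_i) mod 7:
  α_1 = 2: Horner steps 5 → 2 → 5, so m(2) = 5.
  α_2 = 3: Horner steps 5 → 0 → 1, so m(3) = 1.
  α_3 = 5: Horner steps 5 → 3 → 2, so m(5) = 2.
  α_4 = 1: Horner steps 5 → 4 → 5, so m(1) = 5.
  α_5 = 6: Horner steps 5 → 1 → 0, so m(6) = 0.
Codeword c = [5, 1, 2, 5, 0] ∈ F_7^5.


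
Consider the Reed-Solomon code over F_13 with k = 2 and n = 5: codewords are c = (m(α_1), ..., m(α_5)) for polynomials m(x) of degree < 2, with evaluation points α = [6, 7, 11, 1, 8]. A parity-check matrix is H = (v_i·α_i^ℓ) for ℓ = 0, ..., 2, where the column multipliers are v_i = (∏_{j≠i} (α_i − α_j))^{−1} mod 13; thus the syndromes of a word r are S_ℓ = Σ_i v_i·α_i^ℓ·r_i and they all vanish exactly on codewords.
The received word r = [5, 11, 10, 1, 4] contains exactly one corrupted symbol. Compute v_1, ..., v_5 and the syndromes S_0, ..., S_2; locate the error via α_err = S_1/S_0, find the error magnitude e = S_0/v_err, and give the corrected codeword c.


S = (7, 12, 2), error at position 3, error magnitude e = 1, c = [5, 11, 9, 1, 4].

Step 1: column multipliers v_i = (∏_{j≠i}(α_i − α_j))^{−1} mod 13.
  i = 1 (α = 6): (6−7)(6−11)(6−1)(6−8) = (−1)·(−5)·5·(−2) = −50 ≡ 2, so v_1 = 2^{−1} = 7 (mod 13).
  i = 2 (α = 7): (7−6)(7−11)(7−1)(7−8) = 1·(−4)·6·(−1) = 24 ≡ 11, so v_2 = 11^{−1} = 6 (mod 13).
  i = 3 (α = 11): (11−6)(11−7)(11−1)(11−8) = 5·4·10·3 = 600 ≡ 2, so v_3 = 2^{−1} = 7 (mod 13).
  i = 4 (α = 1): (1−6)(1−7)(1−11)(1−8) = (−5)·(−6)·(−10)·(−7) = 2100 ≡ 7, so v_4 = 7^{−1} = 2 (mod 13).
  i = 5 (α = 8): (8−6)(8−7)(8−11)(8−1) = 2·1·(−3)·7 = −42 ≡ 10, so v_5 = 10^{−1} = 4 (mod 13).
  v = [7, 6, 7, 2, 4].
Step 2: syndromes of r = [5, 11, 10, 1, 4] (all sums mod 13).
  S_0 = Σ v_i r_i = 7·5 + 6·11 + 7·10 + 2·1 + 4·4 = 189 ≡ 7.
  S_1 = Σ v_i α_i r_i = 7·6·5 + 6·7·11 + 7·11·10 + 2·1·1 + 4·8·4 = 1572 ≡ 12.
  α_i^2 mod 13 = [10, 10, 4, 1, 12].
  S_2 = Σ v_i α_i^2 r_i = 7·10·5 + 6·10·11 + 7·4·10 + 2·1·1 + 4·12·4 = 1484 ≡ 2.
  S = (7, 12, 2) ≠ 0, so r is not a codeword (an error is present).
Step 3: locate the error. For a single error e at position i, S_ℓ = v_i·e·α_i^ℓ, so α_err = S_1/S_0.
  S_0^{−1} = 7^{−1} = 2 (mod 13), so α_err = 12·2 = 24 ≡ 11 = α_3. Error position i = 3.
  Consistency check: S_2/S_1 = 2·12 = 24 ≡ 11 = α_err ✓ (single-error assumption holds).
Step 4: error magnitude e = S_0/v_3 = S_0·∏_{j≠3}(α_3 − α_j) = 7·2 = 14 ≡ 1 (mod 13).
Step 5: correct position 3: c_3 = r_3 − e = 10 − 1 ≡ 9 (mod 13). Hence c = [5, 11, 9, 1, 4].
  Check: interpolating c through the α_i gives m(x) = 8 + 6·x (degree < 2) with m(α_i) = c_i for every i, so c is indeed a codeword.
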